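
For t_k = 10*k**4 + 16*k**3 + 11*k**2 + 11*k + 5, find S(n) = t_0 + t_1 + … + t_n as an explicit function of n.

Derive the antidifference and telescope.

S(n) = 2*n**5 + 9*n**4 + 15*n**3 + 15*n**2 + 12*n + 5

Ratio r(k) = (10*k**4 + 56*k**3 + 119*k**2 + 121*k + 53)/(10*k**4 + 16*k**3 + 11*k**2 + 11*k + 5).
So A=1 and B=1, with C=k**4 + 8*k**3/5 + 11*k**2/10 + 11*k/10 + 1/2.
Set up (1)·f(k+1) − (1)·f(k) − (k**4 + 8*k**3/5 + 11*k**2/10 + 11*k/10 + 1/2) = 0.
From deg A=0, deg B=0, deg C=4: d=5.
Solve for f: f(k) = k*(2*k**4 - k**3 - k**2 + 4*k + 1)/10 (degree 5 ≤ 5).
Then R = B(k−1)f/C = k*(2*k**4 - k**3 - k**2 + 4*k + 1)/(10*k**4 + 16*k**3 + 11*k**2 + 11*k + 5), so s_k = R(k)·t_k = k*(2*k**4 - k**3 - k**2 + 4*k + 1).
Verify: 10*k**4 + 16*k**3 + 11*k**2 + 11*k + 5 matches t_k.
Σ_(k=0)^n t_k = s_(n+1) − s_(0) = (2*n**5 + 9*n**4 + 15*n**3 + 15*n**2 + 12*n + 5) − (0), i.e. 2*n**5 + 9*n**4 + 15*n**3 + 15*n**2 + 12*n + 5.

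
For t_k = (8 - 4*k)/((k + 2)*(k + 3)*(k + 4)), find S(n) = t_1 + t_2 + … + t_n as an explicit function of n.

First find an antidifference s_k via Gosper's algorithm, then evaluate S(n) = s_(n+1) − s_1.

t_(k+1)/t_k = (k - 1)*(k + 2)/((k - 2)*(k + 5)).
Take A(k)=k + 2, B(k)=k + 5, C(k)=k - 2.
Key eq: (k + 2)·f(k+1) = (k + 4)·f(k) + (k - 2).
Bound: deg f ≤ 2.
Coefficient equations give f(k) = -k.
So s_k = (B(k−1)f/C)·t_k = (-k*(k + 4)/(k - 2))·t_k = 4*k/((k + 2)*(k + 3)).
Verify: 4*(2 - k)/(k**3 + 9*k**2 + 26*k + 24) matches t_k.
s_(n+1) = 4*(n + 1)/(n**2 + 7*n + 12) and s_(1) = 1/3, so S(n) = n*(5 - n)/(3*(n**2 + 7*n + 12)).

S(n) = n*(5 - n)/(3*(n**2 + 7*n + 12))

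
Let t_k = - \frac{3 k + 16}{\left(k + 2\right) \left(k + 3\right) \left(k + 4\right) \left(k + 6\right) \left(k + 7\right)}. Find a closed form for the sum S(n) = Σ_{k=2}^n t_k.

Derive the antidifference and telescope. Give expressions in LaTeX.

S(n) = \frac{- n^{3} - 14 n^{2} - 61 n + 76}{160 \left(n^{3} + 14 n^{2} + 61 n + 84\right)}

Step 1: r(k) = (k + 2)*(k + 6)*(3*k + 19)/((k + 5)*(k + 8)*(3*k + 16)).
Gosper form: A/B · C(k+1)/C(k) with A=k + 2, B=k + 8, C=k**2 + 31*k/3 + 80/3.
Solve (k + 2)·f(k+1) − (k + 7)·f(k) = k**2 + 31*k/3 + 80/3.
deg f ≤ 5 (via 1,1,2).
Solve for f: f(k) = k*(k + 4)*(k + 5)*(k**2 + 11*k + 36)/108 (degree 5 ≤ 5).
Get s_k = R·t_k = k*(-k**2 - 11*k - 36)/(36*(k**3 + 11*k**2 + 36*k + 36)) with R(k) = B(k−1)f(k)/C(k) = k*(k + 4)*(k + 7)*(k**2 + 11*k + 36)/(36*(3*k + 16)).
Check: Δs_k = (-3*k - 16)/(k**5 + 22*k**4 + 185*k**3 + 740*k**2 + 1404*k + 1008). ✓
Evaluate: s_(n+1) = (-n**3 - 14*n**2 - 61*n - 48)/(36*(n**3 + 14*n**2 + 61*n + 84)); subtract s_(2) = -31/1440 ⇒ S(n) = (-n**3 - 14*n**2 - 61*n + 76)/(160*(n**3 + 14*n**2 + 61*n + 84)).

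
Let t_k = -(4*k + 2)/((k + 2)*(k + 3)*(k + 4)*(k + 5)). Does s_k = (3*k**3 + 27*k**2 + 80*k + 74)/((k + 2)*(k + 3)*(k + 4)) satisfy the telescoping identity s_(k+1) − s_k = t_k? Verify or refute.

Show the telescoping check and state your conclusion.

valid; difference matches t_k

s_(k+1) = (80*k + 3*(k + 1)**3 + 27*(k + 1)**2 + 154)/((k + 3)*(k + 4)*(k + 5))
s_(k+1) − s_k = 2*(-2*k - 1)/(k**4 + 14*k**3 + 71*k**2 + 154*k + 120)
(s_(k+1) − s_k) − t_k = 0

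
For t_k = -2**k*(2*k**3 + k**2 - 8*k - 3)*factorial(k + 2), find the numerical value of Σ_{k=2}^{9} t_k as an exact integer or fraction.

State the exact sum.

Σ = -30901351219296

t_(k+1)/t_k = 2*(2*k**4 + 13*k**3 + 21*k**2 - 8*k - 24)/(2*k**3 + k**2 - 8*k - 3).
A = 2*k + 6, B = 1, C = k**3 + k**2/2 - 4*k - 3/2.
Need (2*k + 6)·f(k+1) − (1)·f(k) = k**3 + k**2/2 - 4*k - 3/2.
deg f ≤ 2 (via 1,0,3).
A polynomial solution: f(k) = (k - 3)*(k - 1)/2.
R(k) = B(k−1)·f(k)/C(k) = (k - 3)*(k - 1)/(2*k**3 + k**2 - 8*k - 3); s_k = R·t_k = -2**k*(k - 3)*(k - 1)*factorial(k + 2).
Check: Δs_k = -2**k*(2*k**3 + k**2 - 8*k - 3)*factorial(k + 2). ✓
Telescoping: Σ = s_(10) − s_(2) = -30901351219200 − (96) = -30901351219296.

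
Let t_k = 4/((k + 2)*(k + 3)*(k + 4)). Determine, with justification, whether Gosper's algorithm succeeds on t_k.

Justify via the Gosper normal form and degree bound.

Yes. s_k = k*(k + 5)/(3*(k + 2)*(k + 3)).

Compute t_(k+1)/t_k: get (k + 2)/(k + 5).
Gosper form: A/B · C(k+1)/C(k) with A=k + 2, B=k + 5, C=1.
Set up (k + 2)·f(k+1) − (k + 4)·f(k) − (1) = 0.
d = 2 from the (1,1,0) case.
A polynomial solution: f(k) = k*(k + 5)/12.
Then R = B(k−1)f/C = k*(k + 4)*(k + 5)/12, so s_k = R(k)·t_k = k*(k + 5)/(3*(k + 2)*(k + 3)).
s_(k+1) − s_k = 4/(k**3 + 9*k**2 + 26*k + 24) = t_k.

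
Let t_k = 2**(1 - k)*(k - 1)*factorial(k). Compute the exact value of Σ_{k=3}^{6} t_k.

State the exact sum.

Step 1: r(k) = k*(k + 1)/(2*(k - 1)).
A = k/2 + 1/2, B = 1, C = k - 1.
Need (k/2 + 1/2)·f(k+1) − (1)·f(k) = k - 1.
Bound: deg f ≤ 0.
Coefficient equations give f(k) = 2.
Get s_k = R·t_k = 2**(2 - k)*factorial(k) with R(k) = B(k−1)f(k)/C(k) = 2/(k - 1).
s_(k+1) − s_k = 2**(1 - k)*(k - 1)*factorial(k) = t_k.
Telescoping: Σ = s_(7) − s_(3) = 315/2 − (3) = 309/2.

Σ = 309/2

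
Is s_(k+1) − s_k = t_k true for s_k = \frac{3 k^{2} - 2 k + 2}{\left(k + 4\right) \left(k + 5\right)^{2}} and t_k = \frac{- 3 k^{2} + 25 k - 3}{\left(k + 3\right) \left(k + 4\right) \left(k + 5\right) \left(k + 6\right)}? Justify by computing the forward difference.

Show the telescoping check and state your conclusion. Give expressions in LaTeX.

s_(k+1) = (-2*k + 3*(k + 1)**2)/((k + 5)*(k + 6)**2)
s_(k+1) − s_k = (-3*k**3 + 13*k**2 + 155*k - 12)/(k**5 + 26*k**4 + 269*k**3 + 1384*k**2 + 3540*k + 3600)
(s_(k+1) − s_k) − t_k = 6*(2*k**3 + 2*k**2 - 44*k + 9)/(k**6 + 29*k**5 + 347*k**4 + 2191*k**3 + 7692*k**2 + 14220*k + 10800)

Invalid: residual \frac{6 \left(2 k^{3} + 2 k^{2} - 44 k + 9\right)}{k^{6} + 29 k^{5} + 347 k^{4} + 2191 k^{3} + 7692 k^{2} + 14220 k + 10800} ≠ 0.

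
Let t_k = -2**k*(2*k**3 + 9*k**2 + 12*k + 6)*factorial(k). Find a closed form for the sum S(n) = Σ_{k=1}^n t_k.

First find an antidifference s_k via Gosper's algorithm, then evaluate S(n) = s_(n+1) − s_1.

S(n) = -2*2**n*n**3*factorial(n) - 10*2**n*n**2*factorial(n) - 14*2**n*n*factorial(n) - 6*2**n*factorial(n) + 6

The ratio is 2*(2*k**4 + 17*k**3 + 51*k**2 + 65*k + 29)/(2*k**3 + 9*k**2 + 12*k + 6).
Gosper form: A/B · C(k+1)/C(k) with A=2*k + 2, B=1, C=k**3 + 9*k**2/2 + 6*k + 3.
Solve (2*k + 2)·f(k+1) − (1)·f(k) = k**3 + 9*k**2/2 + 6*k + 3.
Degrees (1,0,3) ⇒ d ≤ 2.
Coefficient equations give f(k) = k*(k + 2)/2.
R(k) = B(k−1)·f(k)/C(k) = k*(k + 2)/(2*k**3 + 9*k**2 + 12*k + 6); s_k = R·t_k = -2**k*k*(k + 2)*factorial(k).
Δs = -2**k*(2*k**3 + 9*k**2 + 12*k + 6)*factorial(k), as required.
s_(n+1) = -2**(n + 1)*(n + 1)*(n + 3)*factorial(n + 1) and s_(1) = -6, so S(n) = -2*2**n*n**3*factorial(n) - 10*2**n*n**2*factorial(n) - 14*2**n*n*factorial(n) - 6*2**n*factorial(n) + 6.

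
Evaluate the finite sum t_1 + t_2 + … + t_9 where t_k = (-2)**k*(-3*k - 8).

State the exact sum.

Σ = 12294

Step 1: r(k) = 2*(-3*k - 11)/(3*k + 8).
Take A(k)=-2, B(k)=1, C(k)=k + 8/3.
Solve (-2)·f(k+1) − (1)·f(k) = k + 8/3.
From deg A=0, deg B=0, deg C=1: d=1.
Solving with deg f ≤ 1: f(k) = -(k + 2)/3.
R(k) = B(k−1)·f(k)/C(k) = -(k + 2)/(3*k + 8); s_k = R·t_k = (-2)**k*(k + 2).
Δs = (-2)**k*(-3*k - 8), as required.
Sum = s_(10) − s_(1); s_(10) = 12288, s_(1) = -6 ⇒ 12294.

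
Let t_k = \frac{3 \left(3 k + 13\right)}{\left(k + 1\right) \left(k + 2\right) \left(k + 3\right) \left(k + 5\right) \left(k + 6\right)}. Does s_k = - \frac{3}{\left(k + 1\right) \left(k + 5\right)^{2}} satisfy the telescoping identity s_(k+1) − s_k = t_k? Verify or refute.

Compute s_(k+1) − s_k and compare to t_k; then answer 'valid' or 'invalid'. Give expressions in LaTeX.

Invalid: residual \frac{9 \left(- 4 k^{2} - 37 k - 83\right)}{k^{7} + 28 k^{6} + 324 k^{5} + 1994 k^{4} + 6983 k^{3} + 13746 k^{2} + 13860 k + 5400} ≠ 0.

s_(k+1) = -3/((k + 2)*(k + 6)**2)
s_(k+1) − s_k = -3/((k + 2)*(k + 6)**2) + 3/((k + 1)*(k + 5)**2)
(s_(k+1) − s_k) − t_k = 9*(-4*k**2 - 37*k - 83)/(k**7 + 28*k**6 + 324*k**5 + 1994*k**4 + 6983*k**3 + 13746*k**2 + 13860*k + 5400)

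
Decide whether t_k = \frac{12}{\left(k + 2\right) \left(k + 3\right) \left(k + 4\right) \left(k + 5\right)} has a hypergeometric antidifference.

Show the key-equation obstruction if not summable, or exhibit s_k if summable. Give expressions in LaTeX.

Compute t_(k+1)/t_k: get (k + 2)/(k + 6).
A = k + 2, B = k + 6, C = 1.
f must satisfy (k + 2)·f(k+1) − (k + 5)·f(k) = 1.
Bound: deg f ≤ 3.
Solve for f: f(k) = k*(k**2 + 9*k + 26)/72 (degree 3 ≤ 3).
Then R = B(k−1)f/C = k*(k + 5)*(k**2 + 9*k + 26)/72, so s_k = R(k)·t_k = k*(k**2 + 9*k + 26)/(6*(k + 2)*(k + 3)*(k + 4)).
Check: Δs_k = 12/(k**4 + 14*k**3 + 71*k**2 + 154*k + 120). ✓

Yes. s_k = \frac{k \left(k^{2} + 9 k + 26\right)}{6 \left(k + 2\right) \left(k + 3\right) \left(k + 4\right)}.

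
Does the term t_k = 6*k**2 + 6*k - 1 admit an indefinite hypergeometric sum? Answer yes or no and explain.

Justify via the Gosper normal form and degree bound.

Compute t_(k+1)/t_k: get (6*k**2 + 18*k + 11)/(6*k**2 + 6*k - 1).
Factor: A=1; B=1; C=k**2 + k - 1/6.
Solve (1)·f(k+1) − (1)·f(k) = k**2 + k - 1/6.
d = 3 from the (0,0,2) case.
Solving with deg f ≤ 3: f(k) = k*(2*k**2 - 3)/6.
R(k) = B(k−1)·f(k)/C(k) = k*(2*k**2 - 3)/(6*k**2 + 6*k - 1); s_k = R·t_k = k*(2*k**2 - 3).
Δs = 6*k**2 + 6*k - 1, as required.

Yes. s_k = k*(2*k**2 - 3).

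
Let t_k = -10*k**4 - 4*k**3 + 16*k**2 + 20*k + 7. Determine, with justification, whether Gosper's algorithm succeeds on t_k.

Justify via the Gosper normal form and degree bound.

r(k) = (10*k**4 + 44*k**3 + 56*k**2 - 29)/(10*k**4 + 4*k**3 - 16*k**2 - 20*k - 7) after simplifying.
Gosper form: A/B · C(k+1)/C(k) with A=1, B=1, C=k**4 + 2*k**3/5 - 8*k**2/5 - 2*k - 7/10.
f must satisfy (1)·f(k+1) − (1)·f(k) = k**4 + 2*k**3/5 - 8*k**2/5 - 2*k - 7/10.
d = 5 from the (0,0,4) case.
Solving with deg f ≤ 5: f(k) = k**2*(2*k**3 - 4*k**2 - 4*k - 1)/10.
So s_k = (B(k−1)f/C)·t_k = (k**2*(2*k**3 - 4*k**2 - 4*k - 1)/(10*k**4 + 4*k**3 - 16*k**2 - 20*k - 7))·t_k = k**2*(-2*k**3 + 4*k**2 + 4*k + 1).
Verify: -10*k**4 - 4*k**3 + 16*k**2 + 20*k + 7 matches t_k.

Yes. s_k = k**2*(-2*k**3 + 4*k**2 + 4*k + 1).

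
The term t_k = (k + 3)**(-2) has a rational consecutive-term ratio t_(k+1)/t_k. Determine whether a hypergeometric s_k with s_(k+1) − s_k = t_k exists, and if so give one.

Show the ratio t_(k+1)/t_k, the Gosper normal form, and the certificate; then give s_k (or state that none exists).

none (Gosper's algorithm certifies no s_k)

Step 1: r(k) = (k + 3)**2/(k + 4)**2.
Normal form (A,B,C) = (k**2 + 6*k + 9, k**2 + 8*k + 16, 1).
f must satisfy (k**2 + 6*k + 9)·f(k+1) − (k**2 + 6*k + 9)·f(k) = 1.
Bound: deg f ≤ 0.
f = c0 ⇒ A·f(k+1) − B(k−1)·f(k) − C = -1. The system {-1 = 0} is inconsistent; no antidifference.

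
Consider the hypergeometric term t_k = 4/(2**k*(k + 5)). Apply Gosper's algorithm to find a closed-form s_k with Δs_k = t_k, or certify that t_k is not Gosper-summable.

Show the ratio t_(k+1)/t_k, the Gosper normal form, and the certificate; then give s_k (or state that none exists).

Step 1: r(k) = (k + 5)/(2*(k + 6)).
Gosper form: A/B · C(k+1)/C(k) with A=k/2 + 5/2, B=k + 6, C=1.
f must satisfy (k/2 + 5/2)·f(k+1) − (k + 5)·f(k) = 1.
deg f ≤ -1 (via 1,1,0).
Bound -1 < 0, so the key equation has no polynomial solution.

not Gosper-summable; s_k does not exist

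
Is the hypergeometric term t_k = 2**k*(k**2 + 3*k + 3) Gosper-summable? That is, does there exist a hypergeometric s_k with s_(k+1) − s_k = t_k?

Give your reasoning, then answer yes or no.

Yes. s_k = 2**k*(k**2 - k + 3).

t_(k+1)/t_k = 2*(k**2 + 5*k + 7)/(k**2 + 3*k + 3).
So A=2 and B=1, with C=k**2 + 3*k + 3.
Solve (2)·f(k+1) − (1)·f(k) = k**2 + 3*k + 3.
From deg A=0, deg B=0, deg C=2: d=2.
Solve for f: f(k) = k**2 - k + 3 (degree 2 ≤ 2).
Get s_k = R·t_k = 2**k*(k**2 - k + 3) with R(k) = B(k−1)f(k)/C(k) = (k**2 - k + 3)/(k**2 + 3*k + 3).
Verify: 2**k*(k**2 + 3*k + 3) matches t_k.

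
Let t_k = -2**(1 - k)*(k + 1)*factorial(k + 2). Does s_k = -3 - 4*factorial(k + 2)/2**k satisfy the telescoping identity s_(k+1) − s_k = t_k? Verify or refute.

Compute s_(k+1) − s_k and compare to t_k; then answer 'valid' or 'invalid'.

valid (s_(k+1) − s_k reduces to t_k)

s_(k+1) = -4*2**(-k - 1)*factorial(k + 3) - 3
s_(k+1) − s_k = -2**(1 - k)*(k + 1)*factorial(k + 2)
(s_(k+1) − s_k) − t_k = 0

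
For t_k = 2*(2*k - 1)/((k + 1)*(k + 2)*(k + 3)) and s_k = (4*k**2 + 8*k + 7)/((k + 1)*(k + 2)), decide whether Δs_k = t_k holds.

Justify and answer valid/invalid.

s_(k+1) = (8*k + 4*(k + 1)**2 + 15)/((k + 2)*(k + 3))
s_(k+1) − s_k = 2*(2*k - 1)/(k**3 + 6*k**2 + 11*k + 6)
(s_(k+1) − s_k) − t_k = 0

valid (s_(k+1) − s_k reduces to t_k)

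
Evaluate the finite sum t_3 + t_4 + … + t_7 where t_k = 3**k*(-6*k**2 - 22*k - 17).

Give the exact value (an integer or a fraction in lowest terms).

Step 1: r(k) = 3*(6*k**2 + 34*k + 45)/(6*k**2 + 22*k + 17).
Normal form (A,B,C) = (3, 1, k**2 + 11*k/3 + 17/6).
f must satisfy (3)·f(k+1) − (1)·f(k) = k**2 + 11*k/3 + 17/6.
From deg A=0, deg B=0, deg C=2: d=2.
Solve for f: f(k) = (3*k**2 + 2*k + 1)/6 (degree 2 ≤ 2).
Get s_k = R·t_k = 3**k*(-3*k**2 - 2*k - 1) with R(k) = B(k−1)f(k)/C(k) = (3*k**2 + 2*k + 1)/(6*k**2 + 22*k + 17).
s_(k+1) − s_k = 3**k*(-6*k**2 - 22*k - 17) = t_k.
Evaluate s at k=8 and k=3: -1371249 and -918; difference -1370331.

Σ = -1370331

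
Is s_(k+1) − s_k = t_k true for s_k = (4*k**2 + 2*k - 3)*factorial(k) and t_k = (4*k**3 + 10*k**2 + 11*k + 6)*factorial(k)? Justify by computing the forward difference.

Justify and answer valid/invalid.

Valid — Δs_k = t_k.

s_(k+1) = (4*k**2 + 10*k + 3)*factorial(k + 1)
s_(k+1) − s_k = (4*k**3 + 10*k**2 + 11*k + 6)*factorial(k)
(s_(k+1) − s_k) − t_k = 0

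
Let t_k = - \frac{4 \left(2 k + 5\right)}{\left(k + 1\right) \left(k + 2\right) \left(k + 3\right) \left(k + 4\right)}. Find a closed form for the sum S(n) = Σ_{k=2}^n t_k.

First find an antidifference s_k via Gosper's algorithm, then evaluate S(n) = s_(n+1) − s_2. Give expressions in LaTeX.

r(k) = (k + 1)*(2*k + 7)/((k + 5)*(2*k + 5)) after simplifying.
Normal form (A,B,C) = (k + 1, k + 5, k + 5/2).
f must satisfy (k + 1)·f(k+1) − (k + 4)·f(k) = k + 5/2.
From deg A=1, deg B=1, deg C=1: d=3.
Coefficient equations give f(k) = k*(k + 2)*(k + 4)/6.
Get s_k = R·t_k = 4*k*(-k - 4)/(3*(k**2 + 4*k + 3)) with R(k) = B(k−1)f(k)/C(k) = k*(k + 2)*(k + 4)**2/(3*(2*k + 5)).
Check: Δs_k = 4*(-2*k - 5)/(k**4 + 10*k**3 + 35*k**2 + 50*k + 24). ✓
s_(n+1) = 4*(-n**2 - 6*n - 5)/(3*(n**2 + 6*n + 8)) and s_(2) = -16/15, so S(n) = 4*(-n**2 - 6*n + 7)/(15*(n**2 + 6*n + 8)).

S(n) = \frac{4 \left(- n^{2} - 6 n + 7\right)}{15 \left(n^{2} + 6 n + 8\right)}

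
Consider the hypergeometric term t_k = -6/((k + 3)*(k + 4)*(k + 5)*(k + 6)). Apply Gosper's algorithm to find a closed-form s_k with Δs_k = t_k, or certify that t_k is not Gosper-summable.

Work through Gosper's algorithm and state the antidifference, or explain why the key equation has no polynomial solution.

Ratio r(k) = (k + 3)/(k + 7).
Normal form (A,B,C) = (k + 3, k + 7, 1).
Key eq: (k + 3)·f(k+1) = (k + 6)·f(k) + (1).
d = 3 from the (1,1,0) case.
Coefficient equations give f(k) = k*(k**2 + 12*k + 47)/180.
R(k) = B(k−1)·f(k)/C(k) = k*(k + 6)*(k**2 + 12*k + 47)/180; s_k = R·t_k = k*(-k**2 - 12*k - 47)/(30*(k + 3)*(k + 4)*(k + 5)).
s_(k+1) − s_k = -6/(k**4 + 18*k**3 + 119*k**2 + 342*k + 360) = t_k.

s_k = k*(-k**2 - 12*k - 47)/(30*(k + 3)*(k + 4)*(k + 5))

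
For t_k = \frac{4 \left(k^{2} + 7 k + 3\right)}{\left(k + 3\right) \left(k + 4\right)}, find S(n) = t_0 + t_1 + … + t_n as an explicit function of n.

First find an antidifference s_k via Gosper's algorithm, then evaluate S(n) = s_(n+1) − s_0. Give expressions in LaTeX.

t_(k+1)/t_k = (k + 3)*(7*k + (k + 1)**2 + 10)/((k + 5)*(k**2 + 7*k + 3)).
Take A(k)=k + 3, B(k)=k + 5, C(k)=k**2 + 7*k + 3.
Set up (k + 3)·f(k+1) − (k + 4)·f(k) − (k**2 + 7*k + 3) = 0.
Degrees (1,1,2) ⇒ d ≤ 2.
Coefficient equations give f(k) = k**2.
Get s_k = R·t_k = 4*k**2/(k + 3) with R(k) = B(k−1)f(k)/C(k) = k**2*(k + 4)/(k**2 + 7*k + 3).
s_(k+1) − s_k = 4*(k**2 + 7*k + 3)/(k**2 + 7*k + 12) = t_k.
Telescope: S(n) = s_(n+1) − s_(0) = 4*(n**2 + 2*n + 1)/(n + 4) − (0) = 4*(n**2 + 2*n + 1)/(n + 4).

S(n) = \frac{4 \left(n^{2} + 2 n + 1\right)}{n + 4}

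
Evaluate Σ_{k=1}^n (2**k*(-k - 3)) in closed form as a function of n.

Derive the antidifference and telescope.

Step 1: r(k) = 2*(k + 4)/(k + 3).
Take A(k)=2, B(k)=1, C(k)=k + 3.
Solve (2)·f(k+1) − (1)·f(k) = k + 3.
d = 1 from the (0,0,1) case.
Solve for f: f(k) = k + 1 (degree 1 ≤ 1).
Certificate R = B(k−1)f/C = (k + 1)/(k + 3) gives s_k = 2**k*(-k - 1).
Verify: 2**k*(-k - 3) matches t_k.
s_(n+1) = 2**(n + 1)*(-n - 2) and s_(1) = -4, so S(n) = -2*2**n*n - 4*2**n + 4.

S(n) = -2*2**n*n - 4*2**n + 4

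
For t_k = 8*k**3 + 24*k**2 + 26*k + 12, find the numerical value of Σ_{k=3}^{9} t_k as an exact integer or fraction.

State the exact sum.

Step 1: r(k) = (4*k**3 + 24*k**2 + 49*k + 35)/(4*k**3 + 12*k**2 + 13*k + 6).
A = 1, B = 1, C = k**3 + 3*k**2 + 13*k/4 + 3/2.
f must satisfy (1)·f(k+1) − (1)·f(k) = k**3 + 3*k**2 + 13*k/4 + 3/2.
deg f ≤ 4 (via 0,0,3).
Coefficient equations give f(k) = k*(2*k**3 + 4*k**2 + 3*k + 3)/8.
Certificate R = B(k−1)f/C = k*(2*k**3 + 4*k**2 + 3*k + 3)/(2*(2*k + 3)*(2*k**2 + 3*k + 2)) gives s_k = k*(2*k**3 + 4*k**2 + 3*k + 3).
Verify: 8*k**3 + 24*k**2 + 26*k + 12 matches t_k.
Σ_(k=3)^(9) t_k = s_(10) − s_(3) = 24330 − (306) = 24024.

Σ = 24024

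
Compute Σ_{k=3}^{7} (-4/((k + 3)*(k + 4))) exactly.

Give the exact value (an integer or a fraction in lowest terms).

Σ = -10/33

The ratio is (k + 3)/(k + 5).
So A=k + 3 and B=k + 5, with C=1.
Need (k + 3)·f(k+1) − (k + 4)·f(k) = 1.
Degrees (1,1,0) ⇒ d ≤ 1.
Match coefficients ⇒ f(k) = k/3.
R(k) = B(k−1)·f(k)/C(k) = k*(k + 4)/3; s_k = R·t_k = -4*k/(3*k + 9).
s_(k+1) − s_k = -4/(k**2 + 7*k + 12) = t_k.
Sum = s_(8) − s_(3); s_(8) = -32/33, s_(3) = -2/3 ⇒ -10/33.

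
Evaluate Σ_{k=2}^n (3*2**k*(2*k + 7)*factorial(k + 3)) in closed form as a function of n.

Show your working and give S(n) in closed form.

S(n) = 6*2**n*factorial(n + 4) - 1440

Step 1: r(k) = 2*(k + 4)*(2*k + 9)/(2*k + 7).
Factor: A=2*k + 8; B=1; C=k + 7/2.
Need (2*k + 8)·f(k+1) − (1)·f(k) = k + 7/2.
d = 0 from the (1,0,1) case.
Match coefficients ⇒ f(k) = 1/2.
So s_k = (B(k−1)f/C)·t_k = (1/(2*k + 7))·t_k = 3*2**k*factorial(k + 3).
s_(k+1) − s_k = 3*2**k*(2*k + 7)*factorial(k + 3) = t_k.
Evaluate: s_(n+1) = 6*2**n*factorial(n + 4); subtract s_(2) = 1440 ⇒ S(n) = 6*2**n*factorial(n + 4) - 1440.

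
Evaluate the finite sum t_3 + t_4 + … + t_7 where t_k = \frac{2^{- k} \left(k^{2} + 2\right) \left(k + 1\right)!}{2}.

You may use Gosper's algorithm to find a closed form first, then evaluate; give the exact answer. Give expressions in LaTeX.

The ratio is (k + 2)*((k + 1)**2 + 2)/(2*(k**2 + 2)).
Factor: A=k/2 + 1; B=1; C=k**2 + 2.
f must satisfy (k/2 + 1)·f(k+1) − (1)·f(k) = k**2 + 2.
From deg A=1, deg B=0, deg C=2: d=1.
Solving with deg f ≤ 1: f(k) = 2*(k - 1).
Then R = B(k−1)f/C = 2*(k - 1)/(k**2 + 2), so s_k = R(k)·t_k = (k - 1)*factorial(k + 1)/2**k.
Verify: (k**2 + 2)*factorial(k + 1)/(2*2**k) matches t_k.
Sum = s_(8) − s_(3); s_(8) = 19845/2, s_(3) = 6 ⇒ 19833/2.

Σ = 19833/2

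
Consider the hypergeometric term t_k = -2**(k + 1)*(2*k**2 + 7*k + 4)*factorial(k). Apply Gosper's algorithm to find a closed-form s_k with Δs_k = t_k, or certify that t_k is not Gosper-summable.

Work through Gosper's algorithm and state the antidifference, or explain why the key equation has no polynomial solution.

s_k = -2**(k + 1)*(k + 2)*factorial(k)

Compute t_(k+1)/t_k: get 2*(2*k**3 + 13*k**2 + 24*k + 13)/(2*k**2 + 7*k + 4).
So A=2*k + 2 and B=1, with C=k**2 + 7*k/2 + 2.
Solve (2*k + 2)·f(k+1) − (1)·f(k) = k**2 + 7*k/2 + 2.
Bound: deg f ≤ 1.
Solving with deg f ≤ 1: f(k) = (k + 2)/2.
Then R = B(k−1)f/C = (k + 2)/(2*k**2 + 7*k + 4), so s_k = R(k)·t_k = -2**(k + 1)*(k + 2)*factorial(k).
Verify: -2**(k + 1)*(2*k**2 + 7*k + 4)*factorial(k) matches t_k.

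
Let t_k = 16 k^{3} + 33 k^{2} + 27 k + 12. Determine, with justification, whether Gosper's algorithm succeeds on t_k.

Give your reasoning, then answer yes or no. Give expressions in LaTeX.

Yes. s_k = k \left(4 k^{3} + 3 k^{2} + k + 4\right).

r(k) = (16*k**3 + 81*k**2 + 141*k + 88)/(16*k**3 + 33*k**2 + 27*k + 12) after simplifying.
Take A(k)=1, B(k)=1, C(k)=k**3 + 33*k**2/16 + 27*k/16 + 3/4.
f must satisfy (1)·f(k+1) − (1)·f(k) = k**3 + 33*k**2/16 + 27*k/16 + 3/4.
d = 4 from the (0,0,3) case.
Solve for f: f(k) = k*(4*k**3 + 3*k**2 + k + 4)/16 (degree 4 ≤ 4).
Get s_k = R·t_k = k*(4*k**3 + 3*k**2 + k + 4) with R(k) = B(k−1)f(k)/C(k) = k*(4*k**3 + 3*k**2 + k + 4)/(16*k**3 + 33*k**2 + 27*k + 12).
Verify: 16*k**3 + 33*k**2 + 27*k + 12 matches t_k.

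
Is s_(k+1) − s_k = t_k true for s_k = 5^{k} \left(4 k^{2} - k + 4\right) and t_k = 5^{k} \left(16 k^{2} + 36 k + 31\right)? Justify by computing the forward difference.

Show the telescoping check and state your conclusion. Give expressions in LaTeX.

valid; difference matches t_k

s_(k+1) = 5**(k + 1)*(-k + 4*(k + 1)**2 + 3)
s_(k+1) − s_k = 5**k*(16*k**2 + 36*k + 31)
(s_(k+1) − s_k) − t_k = 0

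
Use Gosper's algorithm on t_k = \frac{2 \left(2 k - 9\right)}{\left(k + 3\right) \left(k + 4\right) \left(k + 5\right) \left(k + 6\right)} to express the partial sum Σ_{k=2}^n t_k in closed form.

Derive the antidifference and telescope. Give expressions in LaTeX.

t_(k+1)/t_k = (k + 3)*(2*k - 7)/((k + 7)*(2*k - 9)).
So A=k + 3 and B=k + 7, with C=k - 9/2.
Solve (k + 3)·f(k+1) − (k + 6)·f(k) = k - 9/2.
Degrees (1,1,1) ⇒ d ≤ 3.
Coefficient equations give f(k) = -k*(k**2 + 12*k + 77)/60.
Get s_k = R·t_k = k*(-k**2 - 12*k - 77)/(15*(k + 3)*(k + 4)*(k + 5)) with R(k) = B(k−1)f(k)/C(k) = -k*(k + 6)*(k**2 + 12*k + 77)/(30*(2*k - 9)).
Check: Δs_k = 2*(2*k - 9)/(k**4 + 18*k**3 + 119*k**2 + 342*k + 360). ✓
Telescope: S(n) = s_(n+1) − s_(2) = (-n**3 - 15*n**2 - 104*n - 90)/(15*(n**3 + 15*n**2 + 74*n + 120)) − (-1/15) = 2*(1 - n)/(n**3 + 15*n**2 + 74*n + 120).

S(n) = \frac{2 \left(1 - n\right)}{n^{3} + 15 n^{2} + 74 n + 120}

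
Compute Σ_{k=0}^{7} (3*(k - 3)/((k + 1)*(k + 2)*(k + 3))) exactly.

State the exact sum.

Ratio r(k) = (k - 2)*(k + 1)/((k - 3)*(k + 4)).
So A=k + 1 and B=k + 4, with C=k - 3.
Key eq: (k + 1)·f(k+1) = (k + 3)·f(k) + (k - 3).
deg f ≤ 2 (via 1,1,1).
Solve for f: f(k) = -k*(k + 5)/2 (degree 2 ≤ 2).
So s_k = (B(k−1)f/C)·t_k = (-k*(k + 3)*(k + 5)/(2*(k - 3)))·t_k = 3*k*(-k - 5)/(2*(k + 1)*(k + 2)).
Δs = 3*(k - 3)/(k**3 + 6*k**2 + 11*k + 6), as required.
Telescoping: Σ = s_(8) − s_(0) = -26/15 − (0) = -26/15.

Σ = -26/15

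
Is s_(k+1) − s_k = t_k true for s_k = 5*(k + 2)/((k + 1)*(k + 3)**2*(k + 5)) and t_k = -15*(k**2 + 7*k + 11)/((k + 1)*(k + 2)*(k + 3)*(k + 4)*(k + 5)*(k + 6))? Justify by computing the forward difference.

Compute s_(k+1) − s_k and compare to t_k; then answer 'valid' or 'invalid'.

Invalid: residual 5*(4*k**3 + 42*k**2 + 140*k + 147)/(k**8 + 28*k**7 + 334*k**6 + 2212*k**5 + 8869*k**4 + 21952*k**3 + 32556*k**2 + 26208*k + 8640) ≠ 0.

s_(k+1) = 5*(k + 3)/((k + 2)*(k + 4)**2*(k + 6))
s_(k+1) − s_k = 5*((k + 1)*(k + 3)**3*(k + 5) - (k + 2)**2*(k + 4)**2*(k + 6))/((k + 1)*(k + 2)*(k + 3)**2*(k + 4)**2*(k + 5)*(k + 6))
(s_(k+1) − s_k) − t_k = 5*(4*k**3 + 42*k**2 + 140*k + 147)/(k**8 + 28*k**7 + 334*k**6 + 2212*k**5 + 8869*k**4 + 21952*k**3 + 32556*k**2 + 26208*k + 8640)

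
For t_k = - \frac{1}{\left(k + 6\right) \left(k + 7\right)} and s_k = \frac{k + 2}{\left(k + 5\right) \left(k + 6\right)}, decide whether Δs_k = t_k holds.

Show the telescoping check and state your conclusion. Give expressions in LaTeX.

Invalid: residual \frac{6}{k^{3} + 18 k^{2} + 107 k + 210} ≠ 0.

s_(k+1) = (k + 3)/((k + 6)*(k + 7))
s_(k+1) − s_k = (1 - k)/(k**3 + 18*k**2 + 107*k + 210)
(s_(k+1) − s_k) − t_k = 6/(k**3 + 18*k**2 + 107*k + 210)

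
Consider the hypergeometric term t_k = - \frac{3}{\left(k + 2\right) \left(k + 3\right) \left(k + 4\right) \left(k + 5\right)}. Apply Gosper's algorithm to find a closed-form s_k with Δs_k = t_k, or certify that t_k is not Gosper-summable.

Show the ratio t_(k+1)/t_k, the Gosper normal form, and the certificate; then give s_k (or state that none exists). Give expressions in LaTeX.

Step 1: r(k) = (k + 2)/(k + 6).
So A=k + 2 and B=k + 6, with C=1.
Solve (k + 2)·f(k+1) − (k + 5)·f(k) = 1.
Bound: deg f ≤ 3.
Solving with deg f ≤ 3: f(k) = k*(k**2 + 9*k + 26)/72.
Certificate R = B(k−1)f/C = k*(k + 5)*(k**2 + 9*k + 26)/72 gives s_k = k*(-k**2 - 9*k - 26)/(24*(k + 2)*(k + 3)*(k + 4)).
Verify: -3/(k**4 + 14*k**3 + 71*k**2 + 154*k + 120) matches t_k.

s_k = \frac{k \left(- k^{2} - 9 k - 26\right)}{24 \left(k + 2\right) \left(k + 3\right) \left(k + 4\right)}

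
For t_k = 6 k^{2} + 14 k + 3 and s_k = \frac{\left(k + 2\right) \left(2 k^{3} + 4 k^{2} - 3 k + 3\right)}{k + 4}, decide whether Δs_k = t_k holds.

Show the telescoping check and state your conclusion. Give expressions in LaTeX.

s_(k+1) = (k + 3)*(-3*k + 2*(k + 1)**3 + 4*(k + 1)**2)/(k + 5)
s_(k+1) − s_k = (6*k**4 + 60*k**3 + 181*k**2 + 183*k + 42)/(k**2 + 9*k + 20)
(s_(k+1) − s_k) − t_k = 2*(-4*k**3 - 34*k**2 - 62*k - 9)/(k**2 + 9*k + 20)

Invalid: residual \frac{2 \left(- 4 k^{3} - 34 k^{2} - 62 k - 9\right)}{k^{2} + 9 k + 20} ≠ 0.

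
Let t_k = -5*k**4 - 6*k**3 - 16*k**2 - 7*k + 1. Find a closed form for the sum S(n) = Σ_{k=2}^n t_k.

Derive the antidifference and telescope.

S(n) = -n**5 - 4*n**4 - 10*n**3 - 13*n**2 - 5*n + 33

r(k) = (5*k**4 + 26*k**3 + 64*k**2 + 77*k + 33)/(5*k**4 + 6*k**3 + 16*k**2 + 7*k - 1) after simplifying.
A = 1, B = 1, C = k**4 + 6*k**3/5 + 16*k**2/5 + 7*k/5 - 1/5.
Set up (1)·f(k+1) − (1)·f(k) − (k**4 + 6*k**3/5 + 16*k**2/5 + 7*k/5 - 1/5) = 0.
d = 5 from the (0,0,4) case.
Solve for f: f(k) = k*(k**4 - k**3 + 4*k**2 - 3*k - 2)/5 (degree 5 ≤ 5).
R(k) = B(k−1)·f(k)/C(k) = k*(k**4 - k**3 + 4*k**2 - 3*k - 2)/(5*k**4 + 6*k**3 + 16*k**2 + 7*k - 1); s_k = R·t_k = k*(-k**4 + k**3 - 4*k**2 + 3*k + 2).
s_(k+1) − s_k = -5*k**4 - 6*k**3 - 16*k**2 - 7*k + 1 = t_k.
Σ_(k=2)^n t_k = s_(n+1) − s_(2) = (-n**5 - 4*n**4 - 10*n**3 - 13*n**2 - 5*n + 1) − (-32), i.e. -n**5 - 4*n**4 - 10*n**3 - 13*n**2 - 5*n + 33.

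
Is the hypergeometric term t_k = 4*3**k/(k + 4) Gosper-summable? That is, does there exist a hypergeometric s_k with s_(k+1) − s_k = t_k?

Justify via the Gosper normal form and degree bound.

Ratio r(k) = 3*(k + 4)/(k + 5).
Factor: A=3*k + 12; B=k + 5; C=1.
Key eq: (3*k + 12)·f(k+1) = (k + 4)·f(k) + (1).
d = -1 from the (1,1,0) case.
d = -1 < 0 ⇒ no nonzero polynomial f; not summable.

No. Not Gosper-summable.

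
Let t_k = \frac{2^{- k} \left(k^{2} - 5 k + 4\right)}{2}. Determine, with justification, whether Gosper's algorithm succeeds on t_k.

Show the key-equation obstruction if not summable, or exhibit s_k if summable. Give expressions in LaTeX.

Step 1: r(k) = k*(k - 3)/(2*(k**2 - 5*k + 4)).
Factor: A=1/2; B=1; C=k**2 - 5*k + 4.
Need (1/2)·f(k+1) − (1)·f(k) = k**2 - 5*k + 4.
Bound: deg f ≤ 2.
Solve for f: f(k) = -2*(k - 2)*(k - 1) (degree 2 ≤ 2).
Certificate R = B(k−1)f/C = -2*(k - 2)/(k - 4) gives s_k = (-k**2 + 3*k - 2)/2**k.
Δs = (k**2 - 5*k + 4)/(2*2**k), as required.

Yes. s_k = 2^{- k} \left(- k^{2} + 3 k - 2\right).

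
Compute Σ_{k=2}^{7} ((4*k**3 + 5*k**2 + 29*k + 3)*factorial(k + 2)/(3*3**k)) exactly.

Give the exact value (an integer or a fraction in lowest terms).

Ratio r(k) = (4*k**4 + 29*k**3 + 102*k**2 + 194*k + 123)/(3*(4*k**3 + 5*k**2 + 29*k + 3)).
Gosper form: A/B · C(k+1)/C(k) with A=k/3 + 1, B=1, C=k**3 + 5*k**2/4 + 29*k/4 + 3/4.
Set up (k/3 + 1)·f(k+1) − (1)·f(k) − (k**3 + 5*k**2/4 + 29*k/4 + 3/4) = 0.
deg f ≤ 2 (via 1,0,3).
Match coefficients ⇒ f(k) = 3*(4*k**2 - 3*k + 4)/4.
Get s_k = R·t_k = (4*k**2 - 3*k + 4)*factorial(k + 2)/3**k with R(k) = B(k−1)f(k)/C(k) = 3*(4*k**2 - 3*k + 4)/(4*k**3 + 5*k**2 + 29*k + 3).
Δs = (4*k**3 + 5*k**2 + 29*k + 3)*factorial(k + 2)/(3*3**k), as required.
Telescoping: Σ = s_(8) − s_(2) = 10572800/81 − (112/3) = 10569776/81.

Σ = 10569776/81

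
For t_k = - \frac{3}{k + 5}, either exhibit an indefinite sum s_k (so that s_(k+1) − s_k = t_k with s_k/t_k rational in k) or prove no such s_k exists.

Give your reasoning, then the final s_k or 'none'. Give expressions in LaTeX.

Step 1: r(k) = (k + 5)/(k + 6).
Gosper form: A/B · C(k+1)/C(k) with A=k + 5, B=k + 6, C=1.
Set up (k + 5)·f(k+1) − (k + 5)·f(k) − (1) = 0.
deg f ≤ 0 (via 1,1,0).
Write f(k) = c0. Then LHS − RHS = -1, requiring -1 = 0: contradictory. No certificate.

none (Gosper's algorithm certifies no s_k)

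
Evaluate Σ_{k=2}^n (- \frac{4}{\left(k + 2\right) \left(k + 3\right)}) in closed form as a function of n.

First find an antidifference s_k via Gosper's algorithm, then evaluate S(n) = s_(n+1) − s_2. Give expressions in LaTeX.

Step 1: r(k) = (k + 2)/(k + 4).
Factor: A=k + 2; B=k + 4; C=1.
f must satisfy (k + 2)·f(k+1) − (k + 3)·f(k) = 1.
Bound: deg f ≤ 1.
Match coefficients ⇒ f(k) = k/2.
Certificate R = B(k−1)f/C = k*(k + 3)/2 gives s_k = -2*k/(k + 2).
Δs = -4/(k**2 + 5*k + 6), as required.
Σ_(k=2)^n t_k = s_(n+1) − s_(2) = (2*(-n - 1)/(n + 3)) − (-1), i.e. (1 - n)/(n + 3).

S(n) = \frac{1 - n}{n + 3}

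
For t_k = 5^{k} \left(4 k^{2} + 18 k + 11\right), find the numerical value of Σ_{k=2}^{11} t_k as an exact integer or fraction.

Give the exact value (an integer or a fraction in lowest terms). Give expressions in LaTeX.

r(k) = 5*(4*k**2 + 26*k + 33)/(4*k**2 + 18*k + 11) after simplifying.
Gosper form: A/B · C(k+1)/C(k) with A=5, B=1, C=k**2 + 9*k/2 + 11/4.
Need (5)·f(k+1) − (1)·f(k) = k**2 + 9*k/2 + 11/4.
Bound: deg f ≤ 2.
A polynomial solution: f(k) = (k**2 + 2*k - 1)/4.
Then R = B(k−1)f/C = (k**2 + 2*k - 1)/(4*k**2 + 18*k + 11), so s_k = R(k)·t_k = 5**k*(k**2 + 2*k - 1).
Verify: 5**k*(4*k**2 + 18*k + 11) matches t_k.
Sum = s_(12) − s_(2); s_(12) = 40771484375, s_(2) = 175 ⇒ 40771484200.

Σ = 40771484200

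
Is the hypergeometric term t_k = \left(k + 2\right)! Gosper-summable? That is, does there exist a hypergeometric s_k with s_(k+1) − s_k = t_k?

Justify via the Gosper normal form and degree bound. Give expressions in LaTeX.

No; the degree bound rules out any f.

t_(k+1)/t_k = k + 3.
Factor: A=k + 3; B=1; C=1.
Set up (k + 3)·f(k+1) − (1)·f(k) − (1) = 0.
d = -1 from the (1,0,0) case.
d = -1 < 0 ⇒ no nonzero polynomial f; not summable.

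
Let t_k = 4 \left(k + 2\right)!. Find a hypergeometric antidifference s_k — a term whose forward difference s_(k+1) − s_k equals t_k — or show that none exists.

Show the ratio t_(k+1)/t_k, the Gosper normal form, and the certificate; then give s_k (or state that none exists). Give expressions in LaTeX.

no hypergeometric antidifference exists

r(k) = k + 3 after simplifying.
A = k + 3, B = 1, C = 1.
Key eq: (k + 3)·f(k+1) = (1)·f(k) + (1).
Degrees (1,0,0) ⇒ d ≤ -1.
deg f ≤ -1 is impossible — no certificate.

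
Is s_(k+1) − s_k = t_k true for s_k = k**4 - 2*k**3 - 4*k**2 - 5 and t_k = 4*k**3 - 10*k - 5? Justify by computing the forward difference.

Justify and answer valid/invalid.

valid; difference matches t_k

s_(k+1) = k**4 + 2*k**3 - 4*k**2 - 10*k - 10
s_(k+1) − s_k = 4*k**3 - 10*k - 5
(s_(k+1) − s_k) − t_k = 0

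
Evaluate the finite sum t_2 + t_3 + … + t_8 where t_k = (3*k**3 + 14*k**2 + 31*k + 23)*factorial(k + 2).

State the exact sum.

Σ = 10577951520

r(k) = (3*k**4 + 32*k**3 + 137*k**2 + 275*k + 213)/(3*k**3 + 14*k**2 + 31*k + 23) after simplifying.
A = k + 3, B = 1, C = k**3 + 14*k**2/3 + 31*k/3 + 23/3.
f must satisfy (k + 3)·f(k+1) − (1)·f(k) = k**3 + 14*k**2/3 + 31*k/3 + 23/3.
deg f ≤ 2 (via 1,0,3).
Match coefficients ⇒ f(k) = (3*k**2 + 2*k + 4)/3.
Get s_k = R·t_k = (3*k**2 + 2*k + 4)*factorial(k + 2) with R(k) = B(k−1)f(k)/C(k) = (3*k**2 + 2*k + 4)/(3*k**3 + 14*k**2 + 31*k + 23).
Verify: (3*k**3 + 14*k**2 + 31*k + 23)*factorial(k + 2) matches t_k.
Telescoping: Σ = s_(9) − s_(2) = 10577952000 − (480) = 10577951520.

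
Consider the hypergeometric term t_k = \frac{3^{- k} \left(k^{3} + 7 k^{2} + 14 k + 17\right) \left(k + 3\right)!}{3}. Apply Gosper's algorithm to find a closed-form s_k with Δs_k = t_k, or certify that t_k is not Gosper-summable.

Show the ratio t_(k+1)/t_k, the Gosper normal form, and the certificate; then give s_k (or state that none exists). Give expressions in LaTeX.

Ratio r(k) = (k**4 + 14*k**3 + 71*k**2 + 163*k + 156)/(3*(k**3 + 7*k**2 + 14*k + 17)).
Take A(k)=k/3 + 4/3, B(k)=1, C(k)=k**3 + 7*k**2 + 14*k + 17.
Key eq: (k/3 + 4/3)·f(k+1) = (1)·f(k) + (k**3 + 7*k**2 + 14*k + 17).
Bound: deg f ≤ 2.
Coefficient equations give f(k) = 3*(k**2 + 4*k - 3).
Get s_k = R·t_k = (k**2 + 4*k - 3)*factorial(k + 3)/3**k with R(k) = B(k−1)f(k)/C(k) = 3*(k**2 + 4*k - 3)/(k**3 + 7*k**2 + 14*k + 17).
s_(k+1) − s_k = (k**3 + 7*k**2 + 14*k + 17)*factorial(k + 3)/(3*3**k) = t_k.

s_k = 3^{- k} \left(k^{2} + 4 k - 3\right) \left(k + 3\right)!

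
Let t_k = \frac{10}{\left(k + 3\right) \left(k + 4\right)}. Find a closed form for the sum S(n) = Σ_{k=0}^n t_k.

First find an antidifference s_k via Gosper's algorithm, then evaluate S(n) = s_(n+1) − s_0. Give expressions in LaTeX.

r(k) = (k + 3)/(k + 5) after simplifying.
Gosper form: A/B · C(k+1)/C(k) with A=k + 3, B=k + 5, C=1.
Key eq: (k + 3)·f(k+1) = (k + 4)·f(k) + (1).
d = 1 from the (1,1,0) case.
Solving with deg f ≤ 1: f(k) = k/3.
Get s_k = R·t_k = 10*k/(3*(k + 3)) with R(k) = B(k−1)f(k)/C(k) = k*(k + 4)/3.
Verify: 10/(k**2 + 7*k + 12) matches t_k.
Telescope: S(n) = s_(n+1) − s_(0) = 10*(n + 1)/(3*(n + 4)) − (0) = 10*(n + 1)/(3*(n + 4)).

S(n) = \frac{10 \left(n + 1\right)}{3 \left(n + 4\right)}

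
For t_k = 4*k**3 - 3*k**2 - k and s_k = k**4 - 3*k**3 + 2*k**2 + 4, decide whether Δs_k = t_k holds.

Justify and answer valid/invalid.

s_(k+1) = k**4 + k**3 - k**2 - k + 4
s_(k+1) − s_k = k*(4*k**2 - 3*k - 1)
(s_(k+1) − s_k) − t_k = 0

valid (s_(k+1) − s_k reduces to t_k)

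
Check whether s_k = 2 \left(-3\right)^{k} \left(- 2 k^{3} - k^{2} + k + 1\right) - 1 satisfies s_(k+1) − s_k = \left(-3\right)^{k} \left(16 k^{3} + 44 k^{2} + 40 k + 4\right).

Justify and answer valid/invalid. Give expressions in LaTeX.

Valid: the claim telescopes to t_k.

s_(k+1) = -6*(-3)**k*(k - 2*(k + 1)**3 - (k + 1)**2 + 2) - 1
s_(k+1) − s_k = (-3)**k*(16*k**3 + 44*k**2 + 40*k + 4)
(s_(k+1) − s_k) − t_k = 0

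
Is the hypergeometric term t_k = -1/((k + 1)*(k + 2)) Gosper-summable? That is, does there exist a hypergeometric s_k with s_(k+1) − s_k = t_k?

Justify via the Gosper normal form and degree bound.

Ratio r(k) = (k + 1)/(k + 3).
Factor: A=k + 1; B=k + 3; C=1.
Key eq: (k + 1)·f(k+1) = (k + 2)·f(k) + (1).
From deg A=1, deg B=1, deg C=0: d=1.
A polynomial solution: f(k) = k.
So s_k = (B(k−1)f/C)·t_k = (k*(k + 2))·t_k = -k/(k + 1).
s_(k+1) − s_k = -1/(k**2 + 3*k + 2) = t_k.

Yes. s_k = -k/(k + 1).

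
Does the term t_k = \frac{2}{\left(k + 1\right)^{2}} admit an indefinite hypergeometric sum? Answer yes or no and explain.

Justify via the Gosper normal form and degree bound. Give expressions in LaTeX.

No — key equation has no polynomial f.

Ratio r(k) = (k + 1)**2/(k + 2)**2.
Factor: A=k**2 + 2*k + 1; B=k**2 + 4*k + 4; C=1.
Key eq: (k**2 + 2*k + 1)·f(k+1) = (k**2 + 2*k + 1)·f(k) + (1).
Bound: deg f ≤ 0.
f = c0 ⇒ A·f(k+1) − B(k−1)·f(k) − C = -1. The system {-1 = 0} is inconsistent; no antidifference.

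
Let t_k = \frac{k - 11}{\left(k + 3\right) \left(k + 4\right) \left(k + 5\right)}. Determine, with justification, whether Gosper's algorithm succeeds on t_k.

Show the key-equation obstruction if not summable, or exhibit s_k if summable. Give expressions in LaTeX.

Yes. s_k = \frac{k \left(- k - 10\right)}{3 \left(k + 3\right) \left(k + 4\right)}.

Ratio r(k) = (k - 10)*(k + 3)/((k - 11)*(k + 6)).
Gosper form: A/B · C(k+1)/C(k) with A=k + 3, B=k + 6, C=k - 11.
Key eq: (k + 3)·f(k+1) = (k + 5)·f(k) + (k - 11).
From deg A=1, deg B=1, deg C=1: d=2.
A polynomial solution: f(k) = -k*(k + 10)/3.
Get s_k = R·t_k = k*(-k - 10)/(3*(k + 3)*(k + 4)) with R(k) = B(k−1)f(k)/C(k) = -k*(k + 5)*(k + 10)/(3*(k - 11)).
Δs = (k - 11)/(k**3 + 12*k**2 + 47*k + 60), as required.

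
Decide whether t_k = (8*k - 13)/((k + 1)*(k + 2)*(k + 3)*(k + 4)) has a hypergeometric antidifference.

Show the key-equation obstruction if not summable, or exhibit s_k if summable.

Compute t_(k+1)/t_k: get (k + 1)*(8*k - 5)/((k + 5)*(8*k - 13)).
A = k + 1, B = k + 5, C = k - 13/8.
f must satisfy (k + 1)·f(k+1) − (k + 4)·f(k) = k - 13/8.
From deg A=1, deg B=1, deg C=1: d=3.
Match coefficients ⇒ f(k) = -k*(k**2 + 6*k + 19)/16.
Get s_k = R·t_k = k*(-k**2 - 6*k - 19)/(2*(k + 1)*(k + 2)*(k + 3)) with R(k) = B(k−1)f(k)/C(k) = -k*(k + 4)*(k**2 + 6*k + 19)/(2*(8*k - 13)).
Check: Δs_k = (8*k - 13)/(k**4 + 10*k**3 + 35*k**2 + 50*k + 24). ✓

Yes. s_k = k*(-k**2 - 6*k - 19)/(2*(k + 1)*(k + 2)*(k + 3)).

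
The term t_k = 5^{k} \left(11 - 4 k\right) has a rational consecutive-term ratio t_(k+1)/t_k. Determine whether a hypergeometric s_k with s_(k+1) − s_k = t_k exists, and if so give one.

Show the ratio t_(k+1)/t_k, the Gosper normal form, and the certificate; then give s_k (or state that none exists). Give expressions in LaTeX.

s_k = 5^{k} \left(4 - k\right)

t_(k+1)/t_k = 5*(4*k - 7)/(4*k - 11).
So A=5 and B=1, with C=k - 11/4.
f must satisfy (5)·f(k+1) − (1)·f(k) = k - 11/4.
Bound: deg f ≤ 1.
A polynomial solution: f(k) = (k - 4)/4.
Certificate R = B(k−1)f/C = (k - 4)/(4*k - 11) gives s_k = 5**k*(4 - k).
Verify: 5**k*(11 - 4*k) matches t_k.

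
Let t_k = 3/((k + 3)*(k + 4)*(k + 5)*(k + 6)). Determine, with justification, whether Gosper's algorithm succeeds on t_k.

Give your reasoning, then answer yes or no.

The ratio is (k + 3)/(k + 7).
Take A(k)=k + 3, B(k)=k + 7, C(k)=1.
Need (k + 3)·f(k+1) − (k + 6)·f(k) = 1.
From deg A=1, deg B=1, deg C=0: d=3.
Coefficient equations give f(k) = k*(k**2 + 12*k + 47)/180.
R(k) = B(k−1)·f(k)/C(k) = k*(k + 6)*(k**2 + 12*k + 47)/180; s_k = R·t_k = k*(k**2 + 12*k + 47)/(60*(k + 3)*(k + 4)*(k + 5)).
Verify: 3/(k**4 + 18*k**3 + 119*k**2 + 342*k + 360) matches t_k.

Yes. s_k = k*(k**2 + 12*k + 47)/(60*(k + 3)*(k + 4)*(k + 5)).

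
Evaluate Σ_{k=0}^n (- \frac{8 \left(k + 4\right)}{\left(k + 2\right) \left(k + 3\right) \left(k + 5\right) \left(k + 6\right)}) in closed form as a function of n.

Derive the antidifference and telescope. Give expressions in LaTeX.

S(n) = \frac{2 \left(- n^{2} - 9 n - 8\right)}{5 \left(n^{2} + 9 n + 18\right)}

r(k) = (k + 2)*(k + 5)**2/((k + 4)**2*(k + 7)) after simplifying.
Factor: A=k + 2; B=k + 7; C=k**2 + 8*k + 16.
Solve (k + 2)·f(k+1) − (k + 6)·f(k) = k**2 + 8*k + 16.
Bound: deg f ≤ 4.
A polynomial solution: f(k) = k*(k + 3)*(k + 4)*(k + 7)/20.
Then R = B(k−1)f/C = k*(k + 3)*(k + 6)*(k + 7)/(20*(k + 4)), so s_k = R(k)·t_k = 2*k*(-k - 7)/(5*(k**2 + 7*k + 10)).
s_(k+1) − s_k = 8*(-k - 4)/(k**4 + 16*k**3 + 91*k**2 + 216*k + 180) = t_k.
Σ_(k=0)^n t_k = s_(n+1) − s_(0) = (2*(-n**2 - 9*n - 8)/(5*(n**2 + 9*n + 18))) − (0), i.e. 2*(-n**2 - 9*n - 8)/(5*(n**2 + 9*n + 18)).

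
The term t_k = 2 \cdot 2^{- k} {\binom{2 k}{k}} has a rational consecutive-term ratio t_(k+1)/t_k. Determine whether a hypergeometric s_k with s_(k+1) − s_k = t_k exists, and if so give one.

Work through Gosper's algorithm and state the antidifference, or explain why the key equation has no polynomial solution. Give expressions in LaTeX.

none (Gosper's algorithm certifies no s_k)

The ratio is (2*k + 1)/(k + 1).
So A=2*k + 1 and B=k + 1, with C=1.
f must satisfy (2*k + 1)·f(k+1) − (k)·f(k) = 1.
d = -1 from the (1,1,0) case.
Bound -1 < 0, so the key equation has no polynomial solution.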